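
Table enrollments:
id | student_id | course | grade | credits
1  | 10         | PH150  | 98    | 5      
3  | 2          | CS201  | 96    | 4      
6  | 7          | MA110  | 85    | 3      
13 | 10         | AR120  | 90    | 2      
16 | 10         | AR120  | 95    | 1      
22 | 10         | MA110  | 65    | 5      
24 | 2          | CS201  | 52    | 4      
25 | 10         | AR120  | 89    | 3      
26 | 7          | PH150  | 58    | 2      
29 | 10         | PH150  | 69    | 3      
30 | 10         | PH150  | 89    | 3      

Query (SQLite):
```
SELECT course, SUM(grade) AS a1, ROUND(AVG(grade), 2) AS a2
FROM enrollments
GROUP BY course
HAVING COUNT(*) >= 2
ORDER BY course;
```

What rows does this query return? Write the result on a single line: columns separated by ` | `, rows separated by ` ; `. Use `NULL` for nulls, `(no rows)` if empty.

Group enrollments by course.
Per group compute: SUM(grade), ROUND(AVG(grade), 2).
HAVING: drop groups with fewer than 2 rows.
  AR120: ids {13, 16, 25} → SUM(grade)=274, ROUND(AVG(grade), 2)=91.33
  CS201: ids {3, 24} → SUM(grade)=148, ROUND(AVG(grade), 2)=74
  MA110: ids {6, 22} → SUM(grade)=150, ROUND(AVG(grade), 2)=75
  PH150: ids {1, 26, 29, 30} → SUM(grade)=314, ROUND(AVG(grade), 2)=78.5

AR120 | 274 | 91.33 ; CS201 | 148 | 74 ; MA110 | 150 | 75 ; PH150 | 314 | 78.5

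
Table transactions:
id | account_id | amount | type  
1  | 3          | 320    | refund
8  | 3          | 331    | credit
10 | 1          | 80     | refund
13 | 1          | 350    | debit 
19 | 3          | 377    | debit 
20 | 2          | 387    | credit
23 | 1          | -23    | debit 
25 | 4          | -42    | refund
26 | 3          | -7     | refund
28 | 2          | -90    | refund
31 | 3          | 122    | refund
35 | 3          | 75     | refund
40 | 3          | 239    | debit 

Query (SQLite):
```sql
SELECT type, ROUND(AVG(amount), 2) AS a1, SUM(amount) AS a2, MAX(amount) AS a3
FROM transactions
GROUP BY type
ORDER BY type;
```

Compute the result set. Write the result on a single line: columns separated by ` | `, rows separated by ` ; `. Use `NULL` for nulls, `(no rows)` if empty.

credit | 359 | 718 | 387 ; debit | 235.75 | 943 | 377 ; refund | 65.43 | 458 | 320

Group transactions by type.
Per group compute: ROUND(AVG(amount), 2), SUM(amount), MAX(amount).
  credit: ids {8, 20} → ROUND(AVG(amount), 2)=359, SUM(amount)=718, MAX(amount)=387
  debit: ids {13, 19, 23, 40} → ROUND(AVG(amount), 2)=235.75, SUM(amount)=943, MAX(amount)=377
  refund: ids {1, 10, 25, 26, 28, 31, 35} → ROUND(AVG(amount), 2)=65.43, SUM(amount)=458, MAX(amount)=320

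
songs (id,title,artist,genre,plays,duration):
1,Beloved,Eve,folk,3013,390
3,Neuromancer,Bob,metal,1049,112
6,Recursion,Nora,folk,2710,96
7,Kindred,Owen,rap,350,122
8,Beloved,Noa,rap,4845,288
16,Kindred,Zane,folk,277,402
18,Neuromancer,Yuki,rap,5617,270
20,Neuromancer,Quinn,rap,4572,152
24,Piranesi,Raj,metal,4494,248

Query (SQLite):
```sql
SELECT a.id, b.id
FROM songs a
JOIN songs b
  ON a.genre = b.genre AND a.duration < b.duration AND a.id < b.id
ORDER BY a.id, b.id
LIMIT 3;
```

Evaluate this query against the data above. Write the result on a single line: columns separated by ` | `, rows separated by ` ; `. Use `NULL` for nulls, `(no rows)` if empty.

1 | 16 ; 3 | 24 ; 6 | 16

Pairs (a,b) with same genre, a.duration < b.duration, a.id < b.id.
genre groups: folk:{1,6,16} metal:{3,24} rap:{7,8,18,20}
Ordered by (a.id, b.id); first 3.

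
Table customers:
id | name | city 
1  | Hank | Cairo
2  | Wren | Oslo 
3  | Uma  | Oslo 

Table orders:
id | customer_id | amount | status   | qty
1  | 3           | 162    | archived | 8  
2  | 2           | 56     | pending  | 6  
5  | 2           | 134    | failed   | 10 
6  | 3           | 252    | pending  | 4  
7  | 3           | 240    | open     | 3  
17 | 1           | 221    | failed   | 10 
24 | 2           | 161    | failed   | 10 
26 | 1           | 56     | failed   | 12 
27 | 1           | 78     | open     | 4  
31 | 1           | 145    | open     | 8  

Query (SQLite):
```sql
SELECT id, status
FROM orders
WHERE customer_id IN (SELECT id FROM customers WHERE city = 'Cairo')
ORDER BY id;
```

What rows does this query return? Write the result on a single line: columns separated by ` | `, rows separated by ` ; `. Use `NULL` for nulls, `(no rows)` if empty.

Inner query: customers.id where city = 'Cairo'.
Outer: keep orders rows whose customer_id is in that set.
Inner query → {1}

17 | failed ; 26 | failed ; 27 | open ; 31 | open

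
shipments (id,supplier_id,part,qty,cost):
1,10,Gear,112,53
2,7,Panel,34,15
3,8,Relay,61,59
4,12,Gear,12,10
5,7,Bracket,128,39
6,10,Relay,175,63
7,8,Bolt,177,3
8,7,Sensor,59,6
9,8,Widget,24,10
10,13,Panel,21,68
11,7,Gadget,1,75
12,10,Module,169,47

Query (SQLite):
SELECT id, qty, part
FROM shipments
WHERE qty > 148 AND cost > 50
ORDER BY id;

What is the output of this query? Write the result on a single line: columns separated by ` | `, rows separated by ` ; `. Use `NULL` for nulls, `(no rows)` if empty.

6 | 175 | Relay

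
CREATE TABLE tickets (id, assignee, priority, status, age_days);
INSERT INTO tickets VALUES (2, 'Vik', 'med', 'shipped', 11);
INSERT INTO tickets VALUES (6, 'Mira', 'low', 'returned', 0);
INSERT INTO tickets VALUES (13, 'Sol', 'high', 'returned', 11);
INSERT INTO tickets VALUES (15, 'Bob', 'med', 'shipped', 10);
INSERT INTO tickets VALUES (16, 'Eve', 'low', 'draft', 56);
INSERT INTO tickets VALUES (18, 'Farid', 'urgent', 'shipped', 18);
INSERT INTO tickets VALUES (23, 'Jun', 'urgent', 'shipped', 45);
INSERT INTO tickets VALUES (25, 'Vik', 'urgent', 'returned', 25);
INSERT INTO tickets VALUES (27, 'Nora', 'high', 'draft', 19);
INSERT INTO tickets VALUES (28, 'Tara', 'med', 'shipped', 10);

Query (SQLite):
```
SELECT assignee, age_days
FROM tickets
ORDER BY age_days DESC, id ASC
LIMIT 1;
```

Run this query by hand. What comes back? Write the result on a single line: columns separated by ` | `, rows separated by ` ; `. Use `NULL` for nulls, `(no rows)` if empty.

Sort by age_days desc, tiebreak id asc: (56, id=16), (45, id=23), (25, id=25), (19, id=27) …. Take first 1.

Eve | 56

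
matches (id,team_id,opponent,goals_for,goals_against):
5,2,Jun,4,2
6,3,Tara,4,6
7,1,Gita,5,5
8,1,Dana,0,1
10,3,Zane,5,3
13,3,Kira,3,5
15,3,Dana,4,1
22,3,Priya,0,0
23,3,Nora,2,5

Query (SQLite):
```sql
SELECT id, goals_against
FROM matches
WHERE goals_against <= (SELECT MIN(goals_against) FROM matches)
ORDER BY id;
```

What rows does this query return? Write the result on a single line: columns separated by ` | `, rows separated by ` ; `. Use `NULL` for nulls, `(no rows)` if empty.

22 | 0

Scalar subquery: MIN(goals_against) over all matches rows = 0.
Keep rows where goals_against <= that value.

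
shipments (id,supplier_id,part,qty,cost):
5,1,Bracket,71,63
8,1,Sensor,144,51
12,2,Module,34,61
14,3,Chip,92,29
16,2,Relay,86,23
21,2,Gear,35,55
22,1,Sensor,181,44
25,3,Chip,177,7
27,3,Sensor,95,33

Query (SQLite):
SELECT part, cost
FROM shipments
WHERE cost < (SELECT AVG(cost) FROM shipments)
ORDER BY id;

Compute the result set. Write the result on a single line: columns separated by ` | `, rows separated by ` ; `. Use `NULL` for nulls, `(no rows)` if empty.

Scalar subquery: AVG(cost) over all shipments rows = 40.666667 (≈; comparison uses full precision).
Keep rows where cost < that value.

Chip | 29 ; Relay | 23 ; Chip | 7 ; Sensor | 33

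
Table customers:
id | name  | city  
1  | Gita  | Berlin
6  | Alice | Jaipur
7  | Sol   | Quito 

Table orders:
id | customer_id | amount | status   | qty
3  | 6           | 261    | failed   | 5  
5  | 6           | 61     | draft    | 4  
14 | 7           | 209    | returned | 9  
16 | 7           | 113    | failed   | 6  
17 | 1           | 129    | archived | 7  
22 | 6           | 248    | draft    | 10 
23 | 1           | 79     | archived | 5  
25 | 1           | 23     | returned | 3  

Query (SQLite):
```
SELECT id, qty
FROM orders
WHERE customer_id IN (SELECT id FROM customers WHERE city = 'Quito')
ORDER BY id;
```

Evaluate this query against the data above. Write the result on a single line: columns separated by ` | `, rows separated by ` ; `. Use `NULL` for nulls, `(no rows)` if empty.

Inner query: customers.id where city = 'Quito'.
Outer: keep orders rows whose customer_id is in that set.
Inner query → {7}

14 | 9 ; 16 | 6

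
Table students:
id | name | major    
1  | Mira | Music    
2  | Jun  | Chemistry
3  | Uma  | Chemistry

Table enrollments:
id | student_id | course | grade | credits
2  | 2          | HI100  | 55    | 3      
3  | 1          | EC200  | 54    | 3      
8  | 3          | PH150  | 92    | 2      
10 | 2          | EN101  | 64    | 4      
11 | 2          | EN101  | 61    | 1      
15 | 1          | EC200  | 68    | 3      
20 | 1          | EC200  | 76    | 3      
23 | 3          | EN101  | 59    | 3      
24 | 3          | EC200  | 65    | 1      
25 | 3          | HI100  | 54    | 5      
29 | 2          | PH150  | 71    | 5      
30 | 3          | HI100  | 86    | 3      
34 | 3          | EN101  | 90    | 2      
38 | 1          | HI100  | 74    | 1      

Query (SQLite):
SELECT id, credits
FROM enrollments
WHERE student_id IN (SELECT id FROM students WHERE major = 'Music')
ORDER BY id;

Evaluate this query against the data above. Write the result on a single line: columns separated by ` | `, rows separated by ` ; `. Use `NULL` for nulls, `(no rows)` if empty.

3 | 3 ; 15 | 3 ; 20 | 3 ; 38 | 1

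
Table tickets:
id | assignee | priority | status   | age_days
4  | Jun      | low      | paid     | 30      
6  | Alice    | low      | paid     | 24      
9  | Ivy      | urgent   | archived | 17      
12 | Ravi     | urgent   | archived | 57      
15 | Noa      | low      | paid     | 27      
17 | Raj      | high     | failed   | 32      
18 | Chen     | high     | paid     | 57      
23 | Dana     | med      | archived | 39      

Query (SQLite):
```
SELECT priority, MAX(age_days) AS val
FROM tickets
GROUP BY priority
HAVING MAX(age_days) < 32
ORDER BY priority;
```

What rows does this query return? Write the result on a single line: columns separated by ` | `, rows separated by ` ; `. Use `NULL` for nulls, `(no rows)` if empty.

Partition tickets by priority; compute MAX(age_days) within each group.
HAVING: keep groups where MAX(age_days) < 32.
  high: ids {17, 18} → MAX(age_days)=57
  low: ids {4, 6, 15} → MAX(age_days)=30
  med: ids {23} → MAX(age_days)=39
  urgent: ids {9, 12} → MAX(age_days)=57

low | 30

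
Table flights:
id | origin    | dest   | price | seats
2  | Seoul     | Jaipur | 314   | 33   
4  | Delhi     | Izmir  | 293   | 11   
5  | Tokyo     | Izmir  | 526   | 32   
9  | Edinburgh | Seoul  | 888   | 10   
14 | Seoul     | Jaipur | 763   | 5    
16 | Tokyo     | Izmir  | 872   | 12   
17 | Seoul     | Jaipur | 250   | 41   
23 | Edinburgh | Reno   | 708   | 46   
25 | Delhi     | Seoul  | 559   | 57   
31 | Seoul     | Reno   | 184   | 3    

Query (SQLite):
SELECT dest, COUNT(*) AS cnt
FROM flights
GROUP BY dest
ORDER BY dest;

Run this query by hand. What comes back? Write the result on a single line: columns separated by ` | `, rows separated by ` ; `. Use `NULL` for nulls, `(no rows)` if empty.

Izmir | 3 ; Jaipur | 3 ; Reno | 2 ; Seoul | 2

Partition flights by dest; compute COUNT(*) within each group.
  Izmir: ids {4, 5, 16} → COUNT(*)=3
  Jaipur: ids {2, 14, 17} → COUNT(*)=3
  Reno: ids {23, 31} → COUNT(*)=2
  Seoul: ids {9, 25} → COUNT(*)=2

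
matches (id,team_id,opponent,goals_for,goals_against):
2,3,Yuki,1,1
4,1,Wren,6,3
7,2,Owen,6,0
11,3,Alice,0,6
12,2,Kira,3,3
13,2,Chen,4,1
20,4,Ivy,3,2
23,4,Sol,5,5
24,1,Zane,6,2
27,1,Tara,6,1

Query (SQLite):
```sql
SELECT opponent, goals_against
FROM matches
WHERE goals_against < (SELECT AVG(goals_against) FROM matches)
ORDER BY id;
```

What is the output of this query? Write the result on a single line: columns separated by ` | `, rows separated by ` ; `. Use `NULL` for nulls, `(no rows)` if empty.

Yuki | 1 ; Owen | 0 ; Chen | 1 ; Ivy | 2 ; Zane | 2 ; Tara | 1

Scalar subquery: AVG(goals_against) over all matches rows = 2.4.
Keep rows where goals_against < that value.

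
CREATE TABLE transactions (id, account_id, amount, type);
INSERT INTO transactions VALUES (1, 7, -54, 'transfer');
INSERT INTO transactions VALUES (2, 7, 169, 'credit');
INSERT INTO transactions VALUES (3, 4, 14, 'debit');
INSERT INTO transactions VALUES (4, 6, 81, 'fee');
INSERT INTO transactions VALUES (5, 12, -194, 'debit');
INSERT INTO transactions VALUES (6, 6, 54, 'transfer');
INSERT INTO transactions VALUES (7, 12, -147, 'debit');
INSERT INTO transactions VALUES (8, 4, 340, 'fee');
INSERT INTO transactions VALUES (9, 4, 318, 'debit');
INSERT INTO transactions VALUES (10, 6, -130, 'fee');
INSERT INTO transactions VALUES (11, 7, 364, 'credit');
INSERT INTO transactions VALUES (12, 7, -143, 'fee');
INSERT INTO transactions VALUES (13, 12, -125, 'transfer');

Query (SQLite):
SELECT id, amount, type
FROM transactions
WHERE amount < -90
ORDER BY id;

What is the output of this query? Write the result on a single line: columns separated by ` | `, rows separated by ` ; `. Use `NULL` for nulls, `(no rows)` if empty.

5 | -194 | debit ; 7 | -147 | debit ; 10 | -130 | fee ; 12 | -143 | fee ; 13 | -125 | transfer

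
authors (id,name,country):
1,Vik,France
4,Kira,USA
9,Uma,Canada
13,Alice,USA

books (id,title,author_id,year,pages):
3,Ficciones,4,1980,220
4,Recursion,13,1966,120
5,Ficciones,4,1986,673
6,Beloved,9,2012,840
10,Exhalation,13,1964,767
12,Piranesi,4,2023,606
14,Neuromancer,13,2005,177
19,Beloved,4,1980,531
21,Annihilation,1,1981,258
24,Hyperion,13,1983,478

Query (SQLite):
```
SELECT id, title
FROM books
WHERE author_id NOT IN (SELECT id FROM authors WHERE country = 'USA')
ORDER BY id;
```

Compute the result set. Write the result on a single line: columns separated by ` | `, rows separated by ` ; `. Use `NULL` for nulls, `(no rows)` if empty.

6 | Beloved ; 21 | Annihilation

Inner query: authors.id where country = 'USA'.
Outer: keep books rows whose author_id is not in that set.
Inner query → {4, 13}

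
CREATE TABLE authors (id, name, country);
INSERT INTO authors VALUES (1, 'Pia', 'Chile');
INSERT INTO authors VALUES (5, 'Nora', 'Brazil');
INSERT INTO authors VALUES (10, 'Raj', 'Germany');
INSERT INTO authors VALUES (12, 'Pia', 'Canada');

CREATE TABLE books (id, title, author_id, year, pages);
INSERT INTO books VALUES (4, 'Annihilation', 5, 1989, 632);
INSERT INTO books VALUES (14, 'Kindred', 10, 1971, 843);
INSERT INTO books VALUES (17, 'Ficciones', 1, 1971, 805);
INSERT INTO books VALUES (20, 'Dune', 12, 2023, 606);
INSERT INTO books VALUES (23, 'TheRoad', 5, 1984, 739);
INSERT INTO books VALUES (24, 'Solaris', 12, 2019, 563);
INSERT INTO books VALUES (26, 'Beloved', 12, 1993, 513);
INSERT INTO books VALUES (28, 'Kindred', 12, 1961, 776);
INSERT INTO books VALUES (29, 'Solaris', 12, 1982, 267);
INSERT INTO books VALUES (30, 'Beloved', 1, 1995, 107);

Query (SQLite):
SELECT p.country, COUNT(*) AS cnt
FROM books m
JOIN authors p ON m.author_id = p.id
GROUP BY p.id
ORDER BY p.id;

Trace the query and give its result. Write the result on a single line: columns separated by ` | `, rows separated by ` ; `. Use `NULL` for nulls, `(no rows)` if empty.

Chile | 2 ; Brazil | 2 ; Germany | 1 ; Canada | 5

Join each books row to its authors via author_id.
Group joined rows by authors.id; compute COUNT(*) per group.
  1: ids {17, 30} → COUNT(*)=2
  5: ids {4, 23} → COUNT(*)=2
  10: ids {14} → COUNT(*)=1
  12: ids {20, 24, 26, 28, 29} → COUNT(*)=5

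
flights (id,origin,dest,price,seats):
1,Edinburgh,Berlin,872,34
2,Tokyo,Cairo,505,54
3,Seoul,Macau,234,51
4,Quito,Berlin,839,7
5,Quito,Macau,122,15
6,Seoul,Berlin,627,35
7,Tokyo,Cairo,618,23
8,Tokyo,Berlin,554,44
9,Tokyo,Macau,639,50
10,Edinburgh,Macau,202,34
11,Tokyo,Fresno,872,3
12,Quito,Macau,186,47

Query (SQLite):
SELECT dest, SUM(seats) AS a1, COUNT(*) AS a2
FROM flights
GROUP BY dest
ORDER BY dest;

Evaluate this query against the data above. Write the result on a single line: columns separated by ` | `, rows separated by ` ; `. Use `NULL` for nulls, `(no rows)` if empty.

Berlin | 120 | 4 ; Cairo | 77 | 2 ; Fresno | 3 | 1 ; Macau | 197 | 5

Group flights by dest.
Per group compute: SUM(seats), COUNT(*).
  Berlin: ids {1, 4, 6, 8} → SUM(seats)=120, COUNT(*)=4
  Cairo: ids {2, 7} → SUM(seats)=77, COUNT(*)=2
  Fresno: ids {11} → SUM(seats)=3, COUNT(*)=1
  Macau: ids {3, 5, 9, 10, 12} → SUM(seats)=197, COUNT(*)=5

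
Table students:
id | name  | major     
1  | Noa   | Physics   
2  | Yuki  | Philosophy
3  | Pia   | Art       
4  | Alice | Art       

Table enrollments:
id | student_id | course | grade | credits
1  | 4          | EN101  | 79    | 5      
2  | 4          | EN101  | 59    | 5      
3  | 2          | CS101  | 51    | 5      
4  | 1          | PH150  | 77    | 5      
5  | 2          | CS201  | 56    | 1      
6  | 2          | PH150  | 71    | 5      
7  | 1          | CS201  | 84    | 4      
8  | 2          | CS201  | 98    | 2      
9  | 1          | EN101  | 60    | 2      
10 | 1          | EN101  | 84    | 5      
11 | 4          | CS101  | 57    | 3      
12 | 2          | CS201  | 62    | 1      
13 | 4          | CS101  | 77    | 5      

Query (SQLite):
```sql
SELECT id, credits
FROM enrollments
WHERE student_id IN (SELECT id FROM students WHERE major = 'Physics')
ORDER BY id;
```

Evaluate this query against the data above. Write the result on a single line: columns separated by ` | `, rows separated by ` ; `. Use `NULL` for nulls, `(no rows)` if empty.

4 | 5 ; 7 | 4 ; 9 | 2 ; 10 | 5

Inner query: students.id where major = 'Physics'.
Outer: keep enrollments rows whose student_id is in that set.
Inner query → {1}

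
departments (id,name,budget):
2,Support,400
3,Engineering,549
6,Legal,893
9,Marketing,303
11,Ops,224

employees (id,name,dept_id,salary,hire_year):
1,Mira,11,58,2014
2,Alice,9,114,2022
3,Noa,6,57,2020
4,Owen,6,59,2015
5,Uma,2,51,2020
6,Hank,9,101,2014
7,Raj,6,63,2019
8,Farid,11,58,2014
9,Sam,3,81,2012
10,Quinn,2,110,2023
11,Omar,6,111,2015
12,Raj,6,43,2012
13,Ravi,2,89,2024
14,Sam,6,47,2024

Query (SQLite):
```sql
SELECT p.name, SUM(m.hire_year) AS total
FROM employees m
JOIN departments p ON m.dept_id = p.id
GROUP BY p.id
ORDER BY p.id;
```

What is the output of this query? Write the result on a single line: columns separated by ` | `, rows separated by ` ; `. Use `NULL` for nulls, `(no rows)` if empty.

Join each employees row to its departments via dept_id.
Group joined rows by departments.id; compute SUM(m.hire_year) per group.
  2: ids {5, 10, 13} → SUM(m.hire_year)=6067
  3: ids {9} → SUM(m.hire_year)=2012
  6: ids {3, 4, 7, 11, 12, 14} → SUM(m.hire_year)=12105
  9: ids {2, 6} → SUM(m.hire_year)=4036
  11: ids {1, 8} → SUM(m.hire_year)=4028

Support | 6067 ; Engineering | 2012 ; Legal | 12105 ; Marketing | 4036 ; Ops | 4028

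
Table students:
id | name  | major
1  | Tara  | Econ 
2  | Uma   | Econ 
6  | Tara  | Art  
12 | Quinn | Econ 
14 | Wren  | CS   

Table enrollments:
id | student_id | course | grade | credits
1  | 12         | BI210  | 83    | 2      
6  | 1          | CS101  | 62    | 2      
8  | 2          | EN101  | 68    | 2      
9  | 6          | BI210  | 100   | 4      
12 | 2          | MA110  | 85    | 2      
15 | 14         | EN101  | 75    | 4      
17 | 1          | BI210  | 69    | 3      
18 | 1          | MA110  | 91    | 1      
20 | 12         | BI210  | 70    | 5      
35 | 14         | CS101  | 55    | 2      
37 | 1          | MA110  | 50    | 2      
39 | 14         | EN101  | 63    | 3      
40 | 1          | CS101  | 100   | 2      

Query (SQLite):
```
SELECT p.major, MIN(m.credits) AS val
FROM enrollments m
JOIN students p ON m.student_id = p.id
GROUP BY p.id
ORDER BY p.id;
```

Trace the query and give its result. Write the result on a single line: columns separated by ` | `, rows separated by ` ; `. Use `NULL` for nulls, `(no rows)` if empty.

Econ | 1 ; Econ | 2 ; Art | 4 ; Econ | 2 ; CS | 2

Join each enrollments row to its students via student_id.
Group joined rows by students.id; compute MIN(m.credits) per group.
  1: ids {6, 17, 18, 37, 40} → MIN(m.credits)=1
  2: ids {8, 12} → MIN(m.credits)=2
  6: ids {9} → MIN(m.credits)=4
  12: ids {1, 20} → MIN(m.credits)=2
  14: ids {15, 35, 39} → MIN(m.credits)=2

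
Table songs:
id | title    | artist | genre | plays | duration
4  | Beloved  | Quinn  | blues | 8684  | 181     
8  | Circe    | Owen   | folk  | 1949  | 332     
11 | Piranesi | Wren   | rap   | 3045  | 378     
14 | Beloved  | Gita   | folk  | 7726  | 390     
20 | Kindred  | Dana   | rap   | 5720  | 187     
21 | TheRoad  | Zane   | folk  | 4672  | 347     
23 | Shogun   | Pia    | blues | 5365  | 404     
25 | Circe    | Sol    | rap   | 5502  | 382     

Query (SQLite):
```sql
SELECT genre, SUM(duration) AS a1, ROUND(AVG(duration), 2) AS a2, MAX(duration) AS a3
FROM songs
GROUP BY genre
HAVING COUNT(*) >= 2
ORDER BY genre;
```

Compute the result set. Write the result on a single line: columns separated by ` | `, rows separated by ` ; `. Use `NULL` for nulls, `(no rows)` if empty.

blues | 585 | 292.5 | 404 ; folk | 1069 | 356.33 | 390 ; rap | 947 | 315.67 | 382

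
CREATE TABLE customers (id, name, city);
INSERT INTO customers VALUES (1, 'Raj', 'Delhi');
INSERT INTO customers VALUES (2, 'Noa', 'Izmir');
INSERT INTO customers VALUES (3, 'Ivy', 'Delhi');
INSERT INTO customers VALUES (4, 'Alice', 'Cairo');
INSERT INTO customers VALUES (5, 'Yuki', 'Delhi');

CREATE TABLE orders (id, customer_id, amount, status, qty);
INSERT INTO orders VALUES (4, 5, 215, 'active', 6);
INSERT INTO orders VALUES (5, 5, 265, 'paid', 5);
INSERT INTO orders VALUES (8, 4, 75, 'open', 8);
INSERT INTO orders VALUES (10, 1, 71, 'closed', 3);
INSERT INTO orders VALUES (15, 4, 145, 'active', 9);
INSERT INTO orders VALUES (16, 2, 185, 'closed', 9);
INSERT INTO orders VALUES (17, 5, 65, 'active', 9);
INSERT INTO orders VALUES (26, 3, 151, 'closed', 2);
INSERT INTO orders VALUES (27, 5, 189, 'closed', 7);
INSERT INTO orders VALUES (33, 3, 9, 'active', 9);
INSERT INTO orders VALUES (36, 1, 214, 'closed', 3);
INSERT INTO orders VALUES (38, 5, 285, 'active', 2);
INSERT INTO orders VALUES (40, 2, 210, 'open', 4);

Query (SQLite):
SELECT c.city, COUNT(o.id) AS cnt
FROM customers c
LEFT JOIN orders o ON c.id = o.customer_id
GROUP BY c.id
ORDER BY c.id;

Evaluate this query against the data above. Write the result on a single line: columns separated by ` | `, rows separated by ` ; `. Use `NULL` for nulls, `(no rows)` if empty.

Delhi | 2 ; Izmir | 2 ; Delhi | 2 ; Cairo | 2 ; Delhi | 5

LEFT JOIN keeps every customers row; unmatched ones get NULL for orders columns.
Group by customers.id and compute COUNT(o.id). COUNT(col) of an all-NULL group is 0.
  1: ids {10, 36} → COUNT(o.id)=2
  2: ids {16, 40} → COUNT(o.id)=2
  3: ids {26, 33} → COUNT(o.id)=2
  4: ids {8, 15} → COUNT(o.id)=2
  5: ids {4, 5, 17, 27, 38} → COUNT(o.id)=5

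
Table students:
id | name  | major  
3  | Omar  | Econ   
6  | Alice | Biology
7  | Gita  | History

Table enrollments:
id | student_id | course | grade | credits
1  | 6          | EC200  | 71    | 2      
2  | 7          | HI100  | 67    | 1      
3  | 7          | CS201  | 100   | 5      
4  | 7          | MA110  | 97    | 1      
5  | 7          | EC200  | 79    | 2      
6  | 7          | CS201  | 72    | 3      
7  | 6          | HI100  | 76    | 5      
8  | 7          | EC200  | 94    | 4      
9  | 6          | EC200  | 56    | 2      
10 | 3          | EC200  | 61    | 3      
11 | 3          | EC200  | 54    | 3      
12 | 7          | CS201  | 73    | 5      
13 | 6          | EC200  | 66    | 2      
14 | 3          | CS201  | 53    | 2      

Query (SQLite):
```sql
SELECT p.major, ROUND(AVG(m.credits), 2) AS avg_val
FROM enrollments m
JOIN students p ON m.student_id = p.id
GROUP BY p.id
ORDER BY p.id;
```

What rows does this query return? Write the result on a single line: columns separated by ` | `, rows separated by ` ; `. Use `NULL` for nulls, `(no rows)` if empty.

Econ | 2.67 ; Biology | 2.75 ; History | 3

Join each enrollments row to its students via student_id.
Group joined rows by students.id; compute ROUND(AVG(m.credits), 2) per group.
  3: ids {10, 11, 14} → ROUND(AVG(m.credits), 2)=2.67
  6: ids {1, 7, 9, 13} → ROUND(AVG(m.credits), 2)=2.75
  7: ids {2, 3, 4, 5, 6, 8, 12} → ROUND(AVG(m.credits), 2)=3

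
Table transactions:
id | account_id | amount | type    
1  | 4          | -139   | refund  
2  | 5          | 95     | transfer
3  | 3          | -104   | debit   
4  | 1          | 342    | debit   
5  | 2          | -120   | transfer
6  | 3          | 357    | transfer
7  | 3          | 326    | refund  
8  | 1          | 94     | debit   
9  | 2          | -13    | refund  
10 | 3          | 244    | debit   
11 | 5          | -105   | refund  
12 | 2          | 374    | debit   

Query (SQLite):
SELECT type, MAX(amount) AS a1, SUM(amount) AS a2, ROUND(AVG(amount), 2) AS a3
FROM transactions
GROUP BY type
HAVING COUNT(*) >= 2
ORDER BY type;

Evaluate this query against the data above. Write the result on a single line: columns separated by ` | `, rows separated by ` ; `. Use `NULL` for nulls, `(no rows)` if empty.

Group transactions by type.
Per group compute: MAX(amount), SUM(amount), ROUND(AVG(amount), 2).
HAVING: drop groups with fewer than 2 rows.
  debit: ids {3, 4, 8, 10, 12} → MAX(amount)=374, SUM(amount)=950, ROUND(AVG(amount), 2)=190
  refund: ids {1, 7, 9, 11} → MAX(amount)=326, SUM(amount)=69, ROUND(AVG(amount), 2)=17.25
  transfer: ids {2, 5, 6} → MAX(amount)=357, SUM(amount)=332, ROUND(AVG(amount), 2)=110.67

debit | 374 | 950 | 190 ; refund | 326 | 69 | 17.25 ; transfer | 357 | 332 | 110.67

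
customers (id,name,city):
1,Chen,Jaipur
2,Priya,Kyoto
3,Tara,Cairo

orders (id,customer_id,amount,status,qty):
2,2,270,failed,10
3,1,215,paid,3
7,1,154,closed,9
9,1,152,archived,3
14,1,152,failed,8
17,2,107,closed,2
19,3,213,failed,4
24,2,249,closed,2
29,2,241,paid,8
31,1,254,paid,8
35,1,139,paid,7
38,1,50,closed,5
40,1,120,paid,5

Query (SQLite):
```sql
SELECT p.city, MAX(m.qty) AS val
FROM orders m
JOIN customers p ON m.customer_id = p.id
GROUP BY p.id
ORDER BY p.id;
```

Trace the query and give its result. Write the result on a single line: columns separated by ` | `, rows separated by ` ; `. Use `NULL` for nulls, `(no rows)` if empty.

Jaipur | 9 ; Kyoto | 10 ; Cairo | 4

Join each orders row to its customers via customer_id.
Group joined rows by customers.id; compute MAX(m.qty) per group.
  1: ids {3, 7, 9, 14, 31, 35, 38, 40} → MAX(m.qty)=9
  2: ids {2, 17, 24, 29} → MAX(m.qty)=10
  3: ids {19} → MAX(m.qty)=4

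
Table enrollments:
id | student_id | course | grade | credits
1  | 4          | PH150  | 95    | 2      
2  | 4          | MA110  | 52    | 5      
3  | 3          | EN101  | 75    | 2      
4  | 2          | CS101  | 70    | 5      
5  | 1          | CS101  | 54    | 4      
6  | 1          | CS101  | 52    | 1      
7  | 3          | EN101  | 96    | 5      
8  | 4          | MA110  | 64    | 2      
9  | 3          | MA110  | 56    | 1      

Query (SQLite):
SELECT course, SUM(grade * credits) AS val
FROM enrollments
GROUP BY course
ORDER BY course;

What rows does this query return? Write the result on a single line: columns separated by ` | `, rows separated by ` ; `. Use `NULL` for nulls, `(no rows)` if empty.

For each row compute grade * credits.
Group by course; take SUM of the expression per group.
  CS101: ids {4, 5, 6} → SUM(grade * credits)=618
  EN101: ids {3, 7} → SUM(grade * credits)=630
  MA110: ids {2, 8, 9} → SUM(grade * credits)=444
  PH150: ids {1} → SUM(grade * credits)=190

CS101 | 618 ; EN101 | 630 ; MA110 | 444 ; PH150 | 190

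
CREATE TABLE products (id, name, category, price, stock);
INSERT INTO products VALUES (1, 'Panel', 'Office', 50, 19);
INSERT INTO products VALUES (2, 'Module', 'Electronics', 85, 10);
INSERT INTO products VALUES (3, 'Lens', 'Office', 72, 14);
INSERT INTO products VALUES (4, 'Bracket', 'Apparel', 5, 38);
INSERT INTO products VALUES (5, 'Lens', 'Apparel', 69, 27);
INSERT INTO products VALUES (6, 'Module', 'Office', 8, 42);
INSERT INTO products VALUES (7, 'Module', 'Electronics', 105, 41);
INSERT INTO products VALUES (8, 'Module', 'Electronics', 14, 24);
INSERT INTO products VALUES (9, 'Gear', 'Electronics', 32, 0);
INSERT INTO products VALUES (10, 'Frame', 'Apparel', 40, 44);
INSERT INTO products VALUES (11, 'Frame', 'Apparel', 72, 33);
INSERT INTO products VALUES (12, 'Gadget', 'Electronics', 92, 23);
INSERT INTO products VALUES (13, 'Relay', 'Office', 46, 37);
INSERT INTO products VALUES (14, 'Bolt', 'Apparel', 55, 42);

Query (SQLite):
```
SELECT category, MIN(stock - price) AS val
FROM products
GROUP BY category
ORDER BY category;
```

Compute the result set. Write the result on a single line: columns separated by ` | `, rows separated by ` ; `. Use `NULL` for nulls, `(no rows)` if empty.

For each row compute stock - price.
Group by category; take MIN of the expression per group.
  Apparel: ids {4, 5, 10, 11, 14} → MIN(stock - price)=-42
  Electronics: ids {2, 7, 8, 9, 12} → MIN(stock - price)=-75
  Office: ids {1, 3, 6, 13} → MIN(stock - price)=-58

Apparel | -42 ; Electronics | -75 ; Office | -58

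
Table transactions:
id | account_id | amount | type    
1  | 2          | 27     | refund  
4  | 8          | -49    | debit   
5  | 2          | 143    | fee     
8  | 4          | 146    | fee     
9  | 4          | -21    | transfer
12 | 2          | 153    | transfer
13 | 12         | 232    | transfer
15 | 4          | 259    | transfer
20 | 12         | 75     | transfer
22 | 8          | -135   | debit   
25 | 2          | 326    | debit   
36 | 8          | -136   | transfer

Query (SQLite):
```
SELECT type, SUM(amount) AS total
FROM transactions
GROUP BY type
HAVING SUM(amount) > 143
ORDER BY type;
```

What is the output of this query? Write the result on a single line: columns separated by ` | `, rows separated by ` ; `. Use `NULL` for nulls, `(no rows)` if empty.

fee | 289 ; transfer | 562

Partition transactions by type; compute SUM(amount) within each group.
HAVING: keep groups where SUM(amount) > 143.
  debit: ids {4, 22, 25} → SUM(amount)=142
  fee: ids {5, 8} → SUM(amount)=289
  refund: ids {1} → SUM(amount)=27
  transfer: ids {9, 12, 13, 15, 20, 36} → SUM(amount)=562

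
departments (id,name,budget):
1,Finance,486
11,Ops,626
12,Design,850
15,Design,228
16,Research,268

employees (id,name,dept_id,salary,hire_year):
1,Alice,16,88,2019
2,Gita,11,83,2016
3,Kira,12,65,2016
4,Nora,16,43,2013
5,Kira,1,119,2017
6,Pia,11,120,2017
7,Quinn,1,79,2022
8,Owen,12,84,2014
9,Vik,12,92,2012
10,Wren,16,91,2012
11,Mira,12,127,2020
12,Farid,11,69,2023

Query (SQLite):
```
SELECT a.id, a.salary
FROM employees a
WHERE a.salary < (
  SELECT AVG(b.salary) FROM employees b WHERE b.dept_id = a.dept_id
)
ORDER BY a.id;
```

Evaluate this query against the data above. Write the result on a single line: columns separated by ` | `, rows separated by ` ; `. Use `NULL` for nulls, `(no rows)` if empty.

2 | 83 ; 3 | 65 ; 4 | 43 ; 7 | 79 ; 8 | 84 ; 12 | 69

For each employees row a, compute AVG(salary) over rows sharing a.dept_id.
Keep row a if a.salary < that per-group AVG.
  dept_id=1: AVG(salary) = 99.0
  dept_id=11: AVG(salary) = 90.666667
  dept_id=12: AVG(salary) = 92.0
  dept_id=16: AVG(salary) = 74.0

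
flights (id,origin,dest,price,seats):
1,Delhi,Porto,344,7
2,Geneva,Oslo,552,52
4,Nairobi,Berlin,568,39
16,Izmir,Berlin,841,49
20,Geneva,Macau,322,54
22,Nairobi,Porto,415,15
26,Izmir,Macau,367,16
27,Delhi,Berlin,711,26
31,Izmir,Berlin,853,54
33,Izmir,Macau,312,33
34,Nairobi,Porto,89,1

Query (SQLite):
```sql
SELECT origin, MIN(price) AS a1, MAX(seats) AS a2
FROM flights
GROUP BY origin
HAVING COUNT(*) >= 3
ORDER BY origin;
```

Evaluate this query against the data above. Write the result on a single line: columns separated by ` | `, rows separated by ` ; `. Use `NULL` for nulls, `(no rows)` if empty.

Izmir | 312 | 54 ; Nairobi | 89 | 39

Group flights by origin.
Per group compute: MIN(price), MAX(seats).
HAVING: drop groups with fewer than 3 rows.
  Delhi: ids {1, 27} → MIN(price)=344, MAX(seats)=26
  Geneva: ids {2, 20} → MIN(price)=322, MAX(seats)=54
  Izmir: ids {16, 26, 31, 33} → MIN(price)=312, MAX(seats)=54
  Nairobi: ids {4, 22, 34} → MIN(price)=89, MAX(seats)=39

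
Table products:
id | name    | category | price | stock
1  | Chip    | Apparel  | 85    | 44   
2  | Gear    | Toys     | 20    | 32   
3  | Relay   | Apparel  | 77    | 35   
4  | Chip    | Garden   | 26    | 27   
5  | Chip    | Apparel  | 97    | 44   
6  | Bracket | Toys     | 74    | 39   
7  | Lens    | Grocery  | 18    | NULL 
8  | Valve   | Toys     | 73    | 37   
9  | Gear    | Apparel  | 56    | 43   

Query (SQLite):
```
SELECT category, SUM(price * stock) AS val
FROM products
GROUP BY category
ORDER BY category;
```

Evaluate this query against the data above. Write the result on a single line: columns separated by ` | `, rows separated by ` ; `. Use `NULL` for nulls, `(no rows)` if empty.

Apparel | 13111 ; Garden | 702 ; Grocery | NULL ; Toys | 6227

For each row compute price * stock.
Group by category; take SUM of the expression per group.
  Apparel: ids {1, 3, 5, 9} → SUM(price * stock)=13111
  Garden: ids {4} → SUM(price * stock)=702
  Grocery: ids {7} → SUM(price * stock)=NULL
  Toys: ids {2, 6, 8} → SUM(price * stock)=6227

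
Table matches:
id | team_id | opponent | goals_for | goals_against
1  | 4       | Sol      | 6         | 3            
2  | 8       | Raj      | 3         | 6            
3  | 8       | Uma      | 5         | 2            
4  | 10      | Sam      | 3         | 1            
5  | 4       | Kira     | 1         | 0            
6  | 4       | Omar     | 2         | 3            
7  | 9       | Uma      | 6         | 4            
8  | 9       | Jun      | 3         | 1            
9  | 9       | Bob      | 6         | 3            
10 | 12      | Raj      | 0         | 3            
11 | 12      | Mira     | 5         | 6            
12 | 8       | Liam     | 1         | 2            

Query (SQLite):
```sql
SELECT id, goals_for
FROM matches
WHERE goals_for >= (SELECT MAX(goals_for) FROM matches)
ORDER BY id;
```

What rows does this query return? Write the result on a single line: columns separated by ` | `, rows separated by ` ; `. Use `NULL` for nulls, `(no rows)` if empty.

Scalar subquery: MAX(goals_for) over all matches rows = 6.
Keep rows where goals_for >= that value.

1 | 6 ; 7 | 6 ; 9 | 6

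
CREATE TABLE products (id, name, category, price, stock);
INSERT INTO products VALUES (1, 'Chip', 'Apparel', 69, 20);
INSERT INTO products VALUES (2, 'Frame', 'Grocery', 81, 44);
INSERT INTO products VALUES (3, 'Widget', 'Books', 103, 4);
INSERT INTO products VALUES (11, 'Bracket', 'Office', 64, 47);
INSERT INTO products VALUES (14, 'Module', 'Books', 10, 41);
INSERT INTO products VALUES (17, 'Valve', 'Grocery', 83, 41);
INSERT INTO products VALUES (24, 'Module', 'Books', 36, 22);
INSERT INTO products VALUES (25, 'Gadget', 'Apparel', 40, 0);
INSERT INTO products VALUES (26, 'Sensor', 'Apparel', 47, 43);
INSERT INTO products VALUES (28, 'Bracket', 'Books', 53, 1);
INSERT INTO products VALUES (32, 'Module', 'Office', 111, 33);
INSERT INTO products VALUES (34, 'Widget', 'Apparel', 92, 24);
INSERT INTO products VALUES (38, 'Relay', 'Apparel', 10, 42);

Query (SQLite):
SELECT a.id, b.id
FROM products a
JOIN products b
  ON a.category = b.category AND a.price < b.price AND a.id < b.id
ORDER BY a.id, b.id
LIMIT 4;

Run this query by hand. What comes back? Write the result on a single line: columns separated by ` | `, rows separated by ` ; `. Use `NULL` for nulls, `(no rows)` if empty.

Pairs (a,b) with same category, a.price < b.price, a.id < b.id.
category groups: Apparel:{1,25,26,34,38} Books:{3,14,24,28} Grocery:{2,17} Office:{11,32}
Ordered by (a.id, b.id); first 4.

1 | 34 ; 2 | 17 ; 11 | 32 ; 14 | 24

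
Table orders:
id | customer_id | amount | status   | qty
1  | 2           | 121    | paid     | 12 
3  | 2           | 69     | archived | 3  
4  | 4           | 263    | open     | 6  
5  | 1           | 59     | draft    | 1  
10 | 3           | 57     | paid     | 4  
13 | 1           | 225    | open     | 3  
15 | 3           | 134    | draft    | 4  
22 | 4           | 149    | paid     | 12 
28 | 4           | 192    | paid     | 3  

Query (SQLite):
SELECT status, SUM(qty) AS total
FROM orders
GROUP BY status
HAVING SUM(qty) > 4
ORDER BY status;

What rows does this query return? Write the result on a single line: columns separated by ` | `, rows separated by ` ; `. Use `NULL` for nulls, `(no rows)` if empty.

Partition orders by status; compute SUM(qty) within each group.
HAVING: keep groups where SUM(qty) > 4.
  archived: ids {3} → SUM(qty)=3
  draft: ids {5, 15} → SUM(qty)=5
  open: ids {4, 13} → SUM(qty)=9
  paid: ids {1, 10, 22, 28} → SUM(qty)=31

draft | 5 ; open | 9 ; paid | 31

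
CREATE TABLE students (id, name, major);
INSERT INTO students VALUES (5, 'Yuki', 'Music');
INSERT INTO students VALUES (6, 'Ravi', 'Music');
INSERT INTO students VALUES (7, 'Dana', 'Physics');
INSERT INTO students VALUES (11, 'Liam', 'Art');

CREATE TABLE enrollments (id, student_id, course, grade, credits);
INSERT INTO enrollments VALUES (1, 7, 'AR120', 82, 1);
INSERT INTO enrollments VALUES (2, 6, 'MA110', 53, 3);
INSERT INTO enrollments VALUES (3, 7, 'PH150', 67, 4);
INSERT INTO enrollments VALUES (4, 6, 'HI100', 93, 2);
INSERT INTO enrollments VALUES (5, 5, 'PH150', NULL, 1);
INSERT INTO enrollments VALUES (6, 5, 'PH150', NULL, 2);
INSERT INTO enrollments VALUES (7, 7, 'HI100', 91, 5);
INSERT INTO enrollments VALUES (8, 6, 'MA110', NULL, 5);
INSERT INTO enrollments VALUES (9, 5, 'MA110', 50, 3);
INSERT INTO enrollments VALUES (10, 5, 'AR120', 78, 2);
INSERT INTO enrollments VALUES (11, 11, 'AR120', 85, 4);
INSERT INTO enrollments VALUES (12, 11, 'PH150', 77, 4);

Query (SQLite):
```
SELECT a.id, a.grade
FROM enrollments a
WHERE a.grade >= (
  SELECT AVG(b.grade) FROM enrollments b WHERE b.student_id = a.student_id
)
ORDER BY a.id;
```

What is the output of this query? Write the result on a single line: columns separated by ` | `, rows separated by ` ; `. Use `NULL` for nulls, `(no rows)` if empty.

For each enrollments row a, compute AVG(grade) over rows sharing a.student_id.
Keep row a if a.grade >= that per-group AVG.
  student_id=5: AVG(grade) = 64.0
  student_id=6: AVG(grade) = 73.0
  student_id=7: AVG(grade) = 80.0
  student_id=11: AVG(grade) = 81.0

1 | 82 ; 4 | 93 ; 7 | 91 ; 10 | 78 ; 11 | 85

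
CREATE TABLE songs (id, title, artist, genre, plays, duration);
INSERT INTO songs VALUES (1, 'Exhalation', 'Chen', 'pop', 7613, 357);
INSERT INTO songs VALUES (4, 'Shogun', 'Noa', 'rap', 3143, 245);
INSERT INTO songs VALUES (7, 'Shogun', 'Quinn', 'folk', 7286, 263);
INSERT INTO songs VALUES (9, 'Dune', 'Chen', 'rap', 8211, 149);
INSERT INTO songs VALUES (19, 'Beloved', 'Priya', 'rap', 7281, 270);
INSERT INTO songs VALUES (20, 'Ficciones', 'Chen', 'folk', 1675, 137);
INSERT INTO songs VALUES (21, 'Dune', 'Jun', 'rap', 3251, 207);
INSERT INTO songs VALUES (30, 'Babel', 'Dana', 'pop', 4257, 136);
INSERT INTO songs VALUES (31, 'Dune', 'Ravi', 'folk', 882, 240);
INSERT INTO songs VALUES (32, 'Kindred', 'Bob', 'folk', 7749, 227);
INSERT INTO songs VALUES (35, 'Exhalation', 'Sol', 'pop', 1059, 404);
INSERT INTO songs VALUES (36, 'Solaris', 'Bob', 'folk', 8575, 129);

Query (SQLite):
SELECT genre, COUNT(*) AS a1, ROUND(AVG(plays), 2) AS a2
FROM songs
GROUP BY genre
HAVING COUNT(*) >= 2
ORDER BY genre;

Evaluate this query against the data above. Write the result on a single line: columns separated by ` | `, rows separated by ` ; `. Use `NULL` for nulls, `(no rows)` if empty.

folk | 5 | 5233.4 ; pop | 3 | 4309.67 ; rap | 4 | 5471.5

Group songs by genre.
Per group compute: COUNT(*), ROUND(AVG(plays), 2).
HAVING: drop groups with fewer than 2 rows.
  folk: ids {7, 20, 31, 32, 36} → COUNT(*)=5, ROUND(AVG(plays), 2)=5233.4
  pop: ids {1, 30, 35} → COUNT(*)=3, ROUND(AVG(plays), 2)=4309.67
  rap: ids {4, 9, 19, 21} → COUNT(*)=4, ROUND(AVG(plays), 2)=5471.5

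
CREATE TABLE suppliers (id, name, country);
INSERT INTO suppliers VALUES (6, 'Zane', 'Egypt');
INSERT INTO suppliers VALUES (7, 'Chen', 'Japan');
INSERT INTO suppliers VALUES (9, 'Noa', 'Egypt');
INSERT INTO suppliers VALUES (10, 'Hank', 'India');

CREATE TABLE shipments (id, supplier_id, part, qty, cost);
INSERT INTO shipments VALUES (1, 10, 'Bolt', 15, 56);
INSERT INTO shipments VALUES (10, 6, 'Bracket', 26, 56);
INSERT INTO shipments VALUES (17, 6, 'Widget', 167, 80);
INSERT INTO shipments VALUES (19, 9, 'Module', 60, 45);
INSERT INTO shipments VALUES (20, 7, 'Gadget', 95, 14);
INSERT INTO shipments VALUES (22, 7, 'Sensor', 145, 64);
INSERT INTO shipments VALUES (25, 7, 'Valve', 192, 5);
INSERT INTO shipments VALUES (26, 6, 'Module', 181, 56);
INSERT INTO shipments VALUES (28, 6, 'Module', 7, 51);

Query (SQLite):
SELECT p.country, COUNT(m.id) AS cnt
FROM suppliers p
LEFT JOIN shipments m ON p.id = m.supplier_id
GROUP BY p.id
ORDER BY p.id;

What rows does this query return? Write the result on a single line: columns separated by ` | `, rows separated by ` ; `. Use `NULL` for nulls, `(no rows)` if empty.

LEFT JOIN keeps every suppliers row; unmatched ones get NULL for shipments columns.
Group by suppliers.id and compute COUNT(m.id). COUNT(col) of an all-NULL group is 0.
  6: ids {10, 17, 26, 28} → COUNT(m.id)=4
  7: ids {20, 22, 25} → COUNT(m.id)=3
  9: ids {19} → COUNT(m.id)=1
  10: ids {1} → COUNT(m.id)=1

Egypt | 4 ; Japan | 3 ; Egypt | 1 ; India | 1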